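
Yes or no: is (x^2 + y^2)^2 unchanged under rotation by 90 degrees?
Yes

Applying rotation by 90 degrees: x' = x*cos(90 degrees) - y*sin(90 degrees) = -y, y' = x*sin(90 degrees) + y*cos(90 degrees) = x

Substituting into (x^2 + y^2)^2:
((-y)^2 + (x)^2)^2
= x^4 + 2x^2y^2 + y^4 = (x^2 + y^2)^2

This equals the original expression (x^2 + y^2)^2, so it IS invariant.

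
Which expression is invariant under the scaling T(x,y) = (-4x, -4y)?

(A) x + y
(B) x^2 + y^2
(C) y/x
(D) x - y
C

Under the uniform scaling T(x,y) = (-4x, -4y):
Substitute the transformed coordinates into each option and compare with the original:
(A) x + y  ->  (-4x) + (-4y) = -4x - 4y   [differs from x + y: not invariant]
(B) x^2 + y^2  ->  (-4x)^2 + (-4y)^2 = 16x^2 + 16y^2   [differs from x^2 + y^2: not invariant]
(C) y/x  ->  (-4y)/(-4x) = y/x   [equals y/x: invariant]
(D) x - y  ->  (-4x) - (-4y) = -4x + 4y   [differs from x - y: not invariant]

Only option (C), y/x, is unchanged by the transformation.
The common factor -4 cancels in a ratio of coordinates, while sums, products and sums of squares pick up factors of -4 or 16.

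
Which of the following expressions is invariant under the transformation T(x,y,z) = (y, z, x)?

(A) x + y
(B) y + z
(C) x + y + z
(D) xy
C

Apply T(x,y,z) = (y, z, x) to each option, i.e. replace (x, y, z) by the transformed coordinates.
Substitute the transformed coordinates into each option and compare with the original:
(A) x + y  ->  (y) + (z) = y + z   [differs from x + y: not invariant]
(B) y + z  ->  (z) + (x) = x + z   [differs from y + z: not invariant]
(C) x + y + z  ->  (y) + (z) + (x) = x + y + z   [equals x + y + z: invariant]
(D) xy  ->  (y)(z) = yz   [differs from xy: not invariant]

Only option (C), x + y + z, is unchanged by the transformation.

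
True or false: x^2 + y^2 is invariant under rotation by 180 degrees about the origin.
True

Applying rotation by 180 degrees: x' = x*cos(180 degrees) - y*sin(180 degrees) = -x, y' = x*sin(180 degrees) + y*cos(180 degrees) = -y

Substituting into x^2 + y^2:
(-x)^2 + (-y)^2
= x^2 + y^2

This equals the original expression x^2 + y^2, so it IS invariant.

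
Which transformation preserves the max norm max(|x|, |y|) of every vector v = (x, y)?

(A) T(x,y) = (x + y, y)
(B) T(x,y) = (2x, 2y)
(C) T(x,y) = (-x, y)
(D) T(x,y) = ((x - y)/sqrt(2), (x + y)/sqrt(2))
C

A transformation preserves a norm if ||T(v)|| = ||v|| for every v; a single vector where the norm changes rules an option out.

(A) T(x,y) = (x + y, y): v = (1, 1) has norm max(|1|, |1|) = 1, but T(v) = (2, 1) has norm 2 -- not preserved.
(B) T(x,y) = (2x, 2y): v = (1, 0) has norm max(|1|, |0|) = 1, but T(v) = (2, 0) has norm 2 -- not preserved.
(C) T(x,y) = (-x, y): preserves the norm -- it only permutes the coordinates and/or flips signs, which leaves max(|x|, |y|) unchanged.
(D) T(x,y) = ((x - y)/sqrt(2), (x + y)/sqrt(2)): v = (1, 0) has norm max(|1|, |0|) = 1, but T(v) = (sqrt(2)/2, sqrt(2)/2) has norm sqrt(2)/2 -- not preserved.

Therefore the answer is (C).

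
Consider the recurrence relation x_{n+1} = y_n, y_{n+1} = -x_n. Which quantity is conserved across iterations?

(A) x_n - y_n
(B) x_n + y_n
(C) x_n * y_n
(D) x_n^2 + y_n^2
D

For the recurrence x_{n+1} = y_n, y_{n+1} = -x_n:

x_{n+1}^2 + y_{n+1}^2 = y_n^2 + (-x_n)^2 = x_n^2 + y_n^2
The sum of squares is conserved (like energy in a harmonic oscillator).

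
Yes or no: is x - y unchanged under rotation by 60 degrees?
No

Applying rotation by 60 degrees: x' = x*cos(60 degrees) - y*sin(60 degrees) = x/2 - sqrt(3)y/2, y' = x*sin(60 degrees) + y*cos(60 degrees) = sqrt(3)x/2 + y/2

Substituting into x - y:
(x/2 - sqrt(3)y/2) - (sqrt(3)x/2 + y/2)
= -sqrt(3)x/2 + x/2 - sqrt(3)y/2 - y/2

This differs from the original expression x - y, so it is NOT invariant.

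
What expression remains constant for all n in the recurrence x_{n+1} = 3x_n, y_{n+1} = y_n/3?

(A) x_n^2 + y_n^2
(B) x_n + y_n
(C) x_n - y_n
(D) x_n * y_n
D

For the recurrence x_{n+1} = 3x_n, y_{n+1} = y_n/3:

x_{n+1} * y_{n+1} = (3x_n) * (y_n/3) = x_n * y_n
The product is conserved.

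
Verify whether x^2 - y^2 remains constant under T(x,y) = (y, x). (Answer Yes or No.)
No

Substitute T(x,y) = (y, x) into the expression and compare with the original.

Original: x^2 - y^2
After applying T: (y)^2 - (x)^2 = -x^2 + y^2

This differs from the original x^2 - y^2 (difference: -2x^2 + 2y^2), so the expression is NOT invariant.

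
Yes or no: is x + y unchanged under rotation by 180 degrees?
No

Applying rotation by 180 degrees: x' = x*cos(180 degrees) - y*sin(180 degrees) = -x, y' = x*sin(180 degrees) + y*cos(180 degrees) = -y

Substituting into x + y:
(-x) + (-y)
= -x - y

This differs from the original expression x + y, so it is NOT invariant.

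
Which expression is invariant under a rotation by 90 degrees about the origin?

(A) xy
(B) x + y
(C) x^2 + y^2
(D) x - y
C

A rotation by 90 degrees sends (x, y) to (-y, x).
Substitute the transformed coordinates into each option and compare with the original:
(A) xy  ->  (-y)(x) = -xy   [differs from xy: not invariant]
(B) x + y  ->  (-y) + (x) = x - y   [differs from x + y: not invariant]
(C) x^2 + y^2  ->  (-y)^2 + (x)^2 = x^2 + y^2   [equals x^2 + y^2: invariant]
(D) x - y  ->  (-y) - (x) = -x - y   [differs from x - y: not invariant]

Only option (C), x^2 + y^2, is unchanged by the transformation.
Geometrically, x^2 + y^2 is the squared distance from the origin, which every rotation about the origin preserves.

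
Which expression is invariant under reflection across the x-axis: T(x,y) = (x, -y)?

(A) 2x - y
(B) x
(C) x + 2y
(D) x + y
B

The map is reflection across the x-axis: T(x,y) = (x, -y).
Substitute the transformed coordinates into each option and compare with the original:
(A) 2x - y  ->  2(x) - (-y) = 2x + y   [differs from 2x - y: not invariant]
(B) x  ->  (x) = x   [equals x: invariant]
(C) x + 2y  ->  (x) + 2(-y) = x - 2y   [differs from x + 2y: not invariant]
(D) x + y  ->  (x) + (-y) = x - y   [differs from x + y: not invariant]

Only option (B), x, is unchanged by the transformation.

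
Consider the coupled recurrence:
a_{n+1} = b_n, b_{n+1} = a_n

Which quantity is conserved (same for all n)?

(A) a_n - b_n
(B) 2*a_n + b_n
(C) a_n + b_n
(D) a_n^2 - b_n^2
C

Replace a_n by a_{n+1} = b_n and b_n by b_{n+1} = a_n in each option and simplify:
(A) a_n - b_n  ->  (b_n) - (a_n) = -a_n + b_n   [not conserved]
(B) 2*a_n + b_n  ->  2*(b_n) + (a_n) = a_n + 2*b_n   [not conserved]
(C) a_n + b_n  ->  (b_n) + (a_n) = a_n + b_n   [conserved]
(D) a_n^2 - b_n^2  ->  (b_n)^2 - (a_n)^2 = -a_n^2 + b_n^2   [not conserved]

Only (C) a_n + b_n returns to itself after one step, so it is the conserved quantity.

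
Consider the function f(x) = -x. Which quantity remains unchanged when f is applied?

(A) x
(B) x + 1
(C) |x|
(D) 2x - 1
C

For f(x) = -x:
Applying f replaces x by -x. Since |-x| = |x|, the absolute value is unchanged by f, whereas x -> -x, 2x - 1 -> -2x - 1 and x + 1 -> -x + 1 all change.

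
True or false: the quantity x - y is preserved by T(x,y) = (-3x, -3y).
False

Substitute T(x,y) = (-3x, -3y) into the expression and compare with the original.

Original: x - y
After applying T: (-3x) - (-3y) = -3x + 3y

This differs from the original x - y (difference: -4x + 4y), so the expression is NOT invariant.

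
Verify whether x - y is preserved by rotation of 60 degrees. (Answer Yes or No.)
No

Applying rotation by 60 degrees: x' = x*cos(60 degrees) - y*sin(60 degrees) = x/2 - sqrt(3)y/2, y' = x*sin(60 degrees) + y*cos(60 degrees) = sqrt(3)x/2 + y/2

Substituting into x - y:
(x/2 - sqrt(3)y/2) - (sqrt(3)x/2 + y/2)
= -sqrt(3)x/2 + x/2 - sqrt(3)y/2 - y/2

This differs from the original expression x - y, so it is NOT invariant.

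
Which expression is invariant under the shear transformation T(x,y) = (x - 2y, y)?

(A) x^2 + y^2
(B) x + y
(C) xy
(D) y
D

Under the shear T(x,y) = (x - 2y, y):
Substitute the transformed coordinates into each option and compare with the original:
(A) x^2 + y^2  ->  (x - 2y)^2 + (y)^2 = x^2 - 4xy + 5y^2   [differs from x^2 + y^2: not invariant]
(B) x + y  ->  (x - 2y) + (y) = x - y   [differs from x + y: not invariant]
(C) xy  ->  (x - 2y)(y) = xy - 2y^2   [differs from xy: not invariant]
(D) y  ->  (y) = y   [equals y: invariant]

Only option (D), y, is unchanged by the transformation.
A horizontal shear moves points parallel to the x-axis, so the y-coordinate (and any function of y alone) is unchanged.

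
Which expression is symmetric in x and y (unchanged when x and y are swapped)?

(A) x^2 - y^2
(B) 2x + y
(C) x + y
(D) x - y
C

A symmetric expression is unchanged when the variables are permuted; here the transformation to test is the swap (x, y) -> (y, x).
Substitute the transformed coordinates into each option and compare with the original:
(A) x^2 - y^2  ->  (y)^2 - (x)^2 = -x^2 + y^2   [differs from x^2 - y^2: not invariant]
(B) 2x + y  ->  2(y) + (x) = x + 2y   [differs from 2x + y: not invariant]
(C) x + y  ->  (y) + (x) = x + y   [equals x + y: invariant]
(D) x - y  ->  (y) - (x) = -x + y   [differs from x - y: not invariant]

Only option (C), x + y, is unchanged by the transformation.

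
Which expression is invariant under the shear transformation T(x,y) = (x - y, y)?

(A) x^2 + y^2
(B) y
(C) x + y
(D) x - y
B

Under the shear T(x,y) = (x - y, y):
Substitute the transformed coordinates into each option and compare with the original:
(A) x^2 + y^2  ->  (x - y)^2 + (y)^2 = x^2 - 2xy + 2y^2   [differs from x^2 + y^2: not invariant]
(B) y  ->  (y) = y   [equals y: invariant]
(C) x + y  ->  (x - y) + (y) = x   [differs from x + y: not invariant]
(D) x - y  ->  (x - y) - (y) = x - 2y   [differs from x - y: not invariant]

Only option (B), y, is unchanged by the transformation.
A horizontal shear moves points parallel to the x-axis, so the y-coordinate (and any function of y alone) is unchanged.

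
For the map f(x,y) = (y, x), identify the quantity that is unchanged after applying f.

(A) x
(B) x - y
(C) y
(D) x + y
D

For f(x,y) = (y, x):
After applying f: x' = y, y' = x. So x' + y' = y + x = x + y.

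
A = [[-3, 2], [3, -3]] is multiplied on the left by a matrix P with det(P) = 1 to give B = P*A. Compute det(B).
3

By the multiplicative property of determinants, det(B) = det(P*A) = det(P) * det(A) = det(A),
so the determinant is invariant under multiplication by any determinant-1 matrix; we just need det(A).

det(A) = (-3)(-3) - (2)(3) = 9 - 6 = 3

Therefore det(B) = 1 * 3 = 3.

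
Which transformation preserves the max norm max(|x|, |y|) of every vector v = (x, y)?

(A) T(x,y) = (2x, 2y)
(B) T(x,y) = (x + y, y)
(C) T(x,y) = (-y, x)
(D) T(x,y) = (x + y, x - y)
C

A transformation preserves a norm if ||T(v)|| = ||v|| for every v; a single vector where the norm changes rules an option out.

(A) T(x,y) = (2x, 2y): v = (1, 0) has norm max(|1|, |0|) = 1, but T(v) = (2, 0) has norm 2 -- not preserved.
(B) T(x,y) = (x + y, y): v = (1, 1) has norm max(|1|, |1|) = 1, but T(v) = (2, 1) has norm 2 -- not preserved.
(C) T(x,y) = (-y, x): preserves the norm -- it only permutes the coordinates and/or flips signs, which leaves max(|x|, |y|) unchanged.
(D) T(x,y) = (x + y, x - y): v = (1, 1) has norm max(|1|, |1|) = 1, but T(v) = (2, 0) has norm 2 -- not preserved.

Therefore the answer is (C).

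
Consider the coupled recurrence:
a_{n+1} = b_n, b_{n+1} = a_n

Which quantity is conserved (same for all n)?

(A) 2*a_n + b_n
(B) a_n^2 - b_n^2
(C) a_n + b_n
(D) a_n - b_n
C

Replace a_n by a_{n+1} = b_n and b_n by b_{n+1} = a_n in each option and simplify:
(A) 2*a_n + b_n  ->  2*(b_n) + (a_n) = a_n + 2*b_n   [not conserved]
(B) a_n^2 - b_n^2  ->  (b_n)^2 - (a_n)^2 = -a_n^2 + b_n^2   [not conserved]
(C) a_n + b_n  ->  (b_n) + (a_n) = a_n + b_n   [conserved]
(D) a_n - b_n  ->  (b_n) - (a_n) = -a_n + b_n   [not conserved]

Only (C) a_n + b_n returns to itself after one step, so it is the conserved quantity.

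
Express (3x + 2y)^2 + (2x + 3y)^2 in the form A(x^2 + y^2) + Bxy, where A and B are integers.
13(x^2 + y^2) + 24xy

Expanding: (3x + 2y)^2 = 9x^2 + 12xy + 4y^2
(2x + 3y)^2 = 4x^2 + 12xy + 9y^2
Sum = (9+4)(x^2+y^2) + 24xy = 13(x^2 + y^2) + 24xy
This is symmetric in x and y.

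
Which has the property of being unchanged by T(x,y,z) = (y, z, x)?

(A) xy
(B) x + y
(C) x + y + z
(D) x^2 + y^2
C

Apply T(x,y,z) = (y, z, x) to each option, i.e. replace (x, y, z) by the transformed coordinates.
Substitute the transformed coordinates into each option and compare with the original:
(A) xy  ->  (y)(z) = yz   [differs from xy: not invariant]
(B) x + y  ->  (y) + (z) = y + z   [differs from x + y: not invariant]
(C) x + y + z  ->  (y) + (z) + (x) = x + y + z   [equals x + y + z: invariant]
(D) x^2 + y^2  ->  (y)^2 + (z)^2 = y^2 + z^2   [differs from x^2 + y^2: not invariant]

Only option (C), x + y + z, is unchanged by the transformation.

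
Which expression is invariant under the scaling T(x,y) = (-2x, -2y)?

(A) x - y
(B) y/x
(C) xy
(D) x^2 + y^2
B

Under the uniform scaling T(x,y) = (-2x, -2y):
Substitute the transformed coordinates into each option and compare with the original:
(A) x - y  ->  (-2x) - (-2y) = -2x + 2y   [differs from x - y: not invariant]
(B) y/x  ->  (-2y)/(-2x) = y/x   [equals y/x: invariant]
(C) xy  ->  (-2x)(-2y) = 4xy   [differs from xy: not invariant]
(D) x^2 + y^2  ->  (-2x)^2 + (-2y)^2 = 4x^2 + 4y^2   [differs from x^2 + y^2: not invariant]

Only option (B), y/x, is unchanged by the transformation.
The common factor -2 cancels in a ratio of coordinates, while sums, products and sums of squares pick up factors of -2 or 4.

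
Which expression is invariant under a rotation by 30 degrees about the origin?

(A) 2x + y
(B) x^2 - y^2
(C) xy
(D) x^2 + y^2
D

A rotation by 30 degrees sends (x, y) to (sqrt(3)x/2 - y/2, x/2 + sqrt(3)y/2).
Substitute the transformed coordinates into each option and compare with the original:
(A) 2x + y  ->  2(sqrt(3)x/2 - y/2) + (x/2 + sqrt(3)y/2) = x/2 + sqrt(3)x - y + sqrt(3)y/2   [differs from 2x + y: not invariant]
(B) x^2 - y^2  ->  (sqrt(3)x/2 - y/2)^2 - (x/2 + sqrt(3)y/2)^2 = x^2/2 - sqrt(3)xy - y^2/2   [differs from x^2 - y^2: not invariant]
(C) xy  ->  (sqrt(3)x/2 - y/2)(x/2 + sqrt(3)y/2) = sqrt(3)x^2/4 + xy/2 - sqrt(3)y^2/4   [differs from xy: not invariant]
(D) x^2 + y^2  ->  (sqrt(3)x/2 - y/2)^2 + (x/2 + sqrt(3)y/2)^2 = x^2 + y^2   [equals x^2 + y^2: invariant]

Only option (D), x^2 + y^2, is unchanged by the transformation.
Geometrically, x^2 + y^2 is the squared distance from the origin, which every rotation about the origin preserves.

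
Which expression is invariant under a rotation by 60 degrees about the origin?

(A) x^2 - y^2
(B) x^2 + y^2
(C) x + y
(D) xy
B

A rotation by 60 degrees sends (x, y) to (x/2 - sqrt(3)y/2, sqrt(3)x/2 + y/2).
Substitute the transformed coordinates into each option and compare with the original:
(A) x^2 - y^2  ->  (x/2 - sqrt(3)y/2)^2 - (sqrt(3)x/2 + y/2)^2 = -x^2/2 - sqrt(3)xy + y^2/2   [differs from x^2 - y^2: not invariant]
(B) x^2 + y^2  ->  (x/2 - sqrt(3)y/2)^2 + (sqrt(3)x/2 + y/2)^2 = x^2 + y^2   [equals x^2 + y^2: invariant]
(C) x + y  ->  (x/2 - sqrt(3)y/2) + (sqrt(3)x/2 + y/2) = x/2 + sqrt(3)x/2 - sqrt(3)y/2 + y/2   [differs from x + y: not invariant]
(D) xy  ->  (x/2 - sqrt(3)y/2)(sqrt(3)x/2 + y/2) = sqrt(3)x^2/4 - xy/2 - sqrt(3)y^2/4   [differs from xy: not invariant]

Only option (B), x^2 + y^2, is unchanged by the transformation.
Geometrically, x^2 + y^2 is the squared distance from the origin, which every rotation about the origin preserves.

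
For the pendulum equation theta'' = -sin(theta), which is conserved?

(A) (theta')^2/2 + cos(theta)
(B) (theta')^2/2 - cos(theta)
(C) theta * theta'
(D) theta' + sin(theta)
B

A first integral I satisfies dI/dt = 0 along every solution. Differentiate each option and use the equation of motion:
(A) d/dt[(theta')^2/2 + cos(theta)] = theta' theta'' - sin(theta) theta' = -2 theta' sin(theta), not identically 0
(B) d/dt[(theta')^2/2 - cos(theta)] = theta' theta'' + sin(theta) theta' = theta'(-sin(theta)) + theta' sin(theta) = 0
(C) d/dt[theta * theta'] = (theta')^2 + theta theta'' = (theta')^2 - theta sin(theta), not identically 0
(D) d/dt[theta' + sin(theta)] = theta'' + cos(theta) theta' = -sin(theta) + theta' cos(theta), not identically 0

Only (B) has zero time-derivative. This is the total energy: kinetic (theta')^2/2 plus potential -cos(theta).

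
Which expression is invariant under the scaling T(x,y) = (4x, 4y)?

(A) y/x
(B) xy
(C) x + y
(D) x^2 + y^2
A

Under the uniform scaling T(x,y) = (4x, 4y):
Substitute the transformed coordinates into each option and compare with the original:
(A) y/x  ->  (4y)/(4x) = y/x   [equals y/x: invariant]
(B) xy  ->  (4x)(4y) = 16xy   [differs from xy: not invariant]
(C) x + y  ->  (4x) + (4y) = 4x + 4y   [differs from x + y: not invariant]
(D) x^2 + y^2  ->  (4x)^2 + (4y)^2 = 16x^2 + 16y^2   [differs from x^2 + y^2: not invariant]

Only option (A), y/x, is unchanged by the transformation.
The common factor 4 cancels in a ratio of coordinates, while sums, products and sums of squares pick up factors of 4 or 16.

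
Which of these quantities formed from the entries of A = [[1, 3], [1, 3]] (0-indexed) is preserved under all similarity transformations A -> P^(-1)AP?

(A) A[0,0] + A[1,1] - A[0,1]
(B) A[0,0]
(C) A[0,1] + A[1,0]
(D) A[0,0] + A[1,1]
D

A[0,0] + A[1,1] is the trace of A. By the cyclic property of the trace, tr(P^(-1)AP) = tr(APP^(-1)) = tr(A), so it is the same for every matrix similar to A.

The other combinations are not similarity invariants. For example, take P = [[1, 1], [1, 2]] (det P = 1), so P^(-1) = [[2, -1], [-1, 1]] and
B = P^(-1)AP = [[4, 7], [0, 0]].
Evaluating each option on A and on B:
(A) A[0,0] + A[1,1] - A[0,1]: 1 for A, -3 for B -> changes
(B) A[0,0]: 1 for A, 4 for B -> changes
(C) A[0,1] + A[1,0]: 4 for A, 7 for B -> changes
(D) A[0,0] + A[1,1]: 4 for A, 4 for B -> unchanged

Only (D) A[0,0] + A[1,1] = 4 survives (and it does so for every P, not just this one), so it is the invariant.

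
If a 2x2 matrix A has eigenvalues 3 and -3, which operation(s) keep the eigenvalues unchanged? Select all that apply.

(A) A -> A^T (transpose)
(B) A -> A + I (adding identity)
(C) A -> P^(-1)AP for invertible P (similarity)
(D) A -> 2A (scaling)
A and C

Eigenvalues are preserved by:
1. Similarity transformations: A -> P^(-1)AP (same characteristic polynomial)
2. Transpose: A^T has the same eigenvalues as A

Eigenvalues are NOT preserved by:
- Adding identity: eigenvalues become 3+1, -3+1
- Scaling: eigenvalues become 6, -6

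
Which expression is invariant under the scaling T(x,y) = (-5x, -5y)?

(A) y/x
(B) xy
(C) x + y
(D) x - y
A

Under the uniform scaling T(x,y) = (-5x, -5y):
Substitute the transformed coordinates into each option and compare with the original:
(A) y/x  ->  (-5y)/(-5x) = y/x   [equals y/x: invariant]
(B) xy  ->  (-5x)(-5y) = 25xy   [differs from xy: not invariant]
(C) x + y  ->  (-5x) + (-5y) = -5x - 5y   [differs from x + y: not invariant]
(D) x - y  ->  (-5x) - (-5y) = -5x + 5y   [differs from x - y: not invariant]

Only option (A), y/x, is unchanged by the transformation.
The common factor -5 cancels in a ratio of coordinates, while sums, products and sums of squares pick up factors of -5 or 25.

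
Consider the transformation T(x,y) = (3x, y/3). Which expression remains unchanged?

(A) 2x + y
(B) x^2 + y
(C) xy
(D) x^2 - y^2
C

An expression E(x,y) is invariant under T if E(T(x,y)) = E(x,y). Here T(x,y) = (3x, y/3).
Substitute the transformed coordinates into each option and compare with the original:
(A) 2x + y  ->  2(3x) + (y/3) = 6x + y/3   [differs from 2x + y: not invariant]
(B) x^2 + y  ->  (3x)^2 + (y/3) = 9x^2 + y/3   [differs from x^2 + y: not invariant]
(C) xy  ->  (3x)(y/3) = xy   [equals xy: invariant]
(D) x^2 - y^2  ->  (3x)^2 - (y/3)^2 = 9x^2 - y^2/9   [differs from x^2 - y^2: not invariant]

Only option (C), xy, is unchanged by the transformation.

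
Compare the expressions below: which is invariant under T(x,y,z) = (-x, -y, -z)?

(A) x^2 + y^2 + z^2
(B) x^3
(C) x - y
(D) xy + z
A

Apply T(x,y,z) = (-x, -y, -z) to each option, i.e. replace (x, y, z) by the transformed coordinates.
Substitute the transformed coordinates into each option and compare with the original:
(A) x^2 + y^2 + z^2  ->  (-x)^2 + (-y)^2 + (-z)^2 = x^2 + y^2 + z^2   [equals x^2 + y^2 + z^2: invariant]
(B) x^3  ->  (-x)^3 = -x^3   [differs from x^3: not invariant]
(C) x - y  ->  (-x) - (-y) = -x + y   [differs from x - y: not invariant]
(D) xy + z  ->  (-x)(-y) + (-z) = xy - z   [differs from xy + z: not invariant]

Only option (A), x^2 + y^2 + z^2, is unchanged by the transformation.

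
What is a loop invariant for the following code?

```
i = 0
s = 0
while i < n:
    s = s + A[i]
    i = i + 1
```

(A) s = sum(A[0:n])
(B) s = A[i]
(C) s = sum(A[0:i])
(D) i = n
C

A loop invariant must hold before the first iteration and be re-established by every execution of the body.

(C) s = sum(A[0:i]): Initially i = 0 and s = 0 = sum of the empty slice A[0:0]. If s = sum(A[0:i]) holds at the top of an iteration, the body sets s to sum(A[0:i]) + A[i] = sum(A[0:i+1]) and then i to i+1, so s = sum(A[0:i]) holds again. At exit i = n, giving s = sum(A[0:n]).

The other options fail:
(A) s = sum(A[0:n]): false before the loop (s = 0, not the full sum) -- it only becomes true at exit.
(B) s = A[i]: after the first iteration s = A[0] but i = 1, so s = A[i] compares s with the wrong element (and fails in general).
(D) i = n: false initially (i = 0); it is the exit condition, not an invariant.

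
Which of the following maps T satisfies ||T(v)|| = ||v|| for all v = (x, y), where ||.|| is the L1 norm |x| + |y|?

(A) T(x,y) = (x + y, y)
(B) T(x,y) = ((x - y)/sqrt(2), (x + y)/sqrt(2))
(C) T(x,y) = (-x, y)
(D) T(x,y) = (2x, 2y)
C

A transformation preserves a norm if ||T(v)|| = ||v|| for every v; a single vector where the norm changes rules an option out.

(A) T(x,y) = (x + y, y): v = (0, 1) has norm |0| + |1| = 1, but T(v) = (1, 1) has norm 2 -- not preserved.
(B) T(x,y) = ((x - y)/sqrt(2), (x + y)/sqrt(2)): v = (1, 0) has norm |1| + |0| = 1, but T(v) = (sqrt(2)/2, sqrt(2)/2) has norm sqrt(2) -- not preserved.
(C) T(x,y) = (-x, y): preserves the norm -- it only permutes the coordinates and/or flips signs, which leaves |x| + |y| unchanged.
(D) T(x,y) = (2x, 2y): v = (1, 0) has norm |1| + |0| = 1, but T(v) = (2, 0) has norm 2 -- not preserved.

Therefore the answer is (C).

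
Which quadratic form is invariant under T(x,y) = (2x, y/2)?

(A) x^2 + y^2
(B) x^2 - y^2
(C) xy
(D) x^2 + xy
C

T multiplies x by 2 and divides y by 2.
Substitute the transformed coordinates into each option and compare with the original:
(A) x^2 + y^2  ->  (2x)^2 + (y/2)^2 = 4x^2 + y^2/4   [differs from x^2 + y^2: not invariant]
(B) x^2 - y^2  ->  (2x)^2 - (y/2)^2 = 4x^2 - y^2/4   [differs from x^2 - y^2: not invariant]
(C) xy  ->  (2x)(y/2) = xy   [equals xy: invariant]
(D) x^2 + xy  ->  (2x)^2 + (2x)(y/2) = 4x^2 + xy   [differs from x^2 + xy: not invariant]

Only option (C), xy, is unchanged by the transformation.
The factors 2 and 1/2 cancel only in the pure product xy.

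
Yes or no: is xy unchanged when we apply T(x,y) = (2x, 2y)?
No

Substitute T(x,y) = (2x, 2y) into the expression and compare with the original.

Original: xy
After applying T: (2x)(2y) = 4xy

This differs from the original xy (difference: 3xy), so the expression is NOT invariant.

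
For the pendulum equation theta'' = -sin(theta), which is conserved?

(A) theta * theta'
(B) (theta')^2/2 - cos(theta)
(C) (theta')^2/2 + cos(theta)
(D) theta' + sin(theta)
B

A first integral I satisfies dI/dt = 0 along every solution. Differentiate each option and use the equation of motion:
(A) d/dt[theta * theta'] = (theta')^2 + theta theta'' = (theta')^2 - theta sin(theta), not identically 0
(B) d/dt[(theta')^2/2 - cos(theta)] = theta' theta'' + sin(theta) theta' = theta'(-sin(theta)) + theta' sin(theta) = 0
(C) d/dt[(theta')^2/2 + cos(theta)] = theta' theta'' - sin(theta) theta' = -2 theta' sin(theta), not identically 0
(D) d/dt[theta' + sin(theta)] = theta'' + cos(theta) theta' = -sin(theta) + theta' cos(theta), not identically 0

Only (B) has zero time-derivative. This is the total energy: kinetic (theta')^2/2 plus potential -cos(theta).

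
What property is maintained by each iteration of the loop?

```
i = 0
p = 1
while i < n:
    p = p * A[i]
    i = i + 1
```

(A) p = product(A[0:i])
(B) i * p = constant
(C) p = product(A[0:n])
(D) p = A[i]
A

A loop invariant must hold before the first iteration and be re-established by every execution of the body.

(A) p = product(A[0:i]): Initially i = 0 and p = 1 = product of the empty slice A[0:0]. If p = product(A[0:i]) holds at the top of an iteration, the body sets p to product(A[0:i]) * A[i] = product(A[0:i+1]) and then i to i+1, so the property is restored. At exit i = n, giving p = product(A[0:n]).

The other options fail:
(B) i * p = constant: initially i * p = 0, but after one iteration it is 1 * A[0], which is nonzero in general.
(C) p = product(A[0:n]): false before the loop (p = 1, not the full product) -- it only becomes true at exit.
(D) p = A[i]: after the first iteration p = A[0] but i = 1; in general p is a product of several elements, not a single one.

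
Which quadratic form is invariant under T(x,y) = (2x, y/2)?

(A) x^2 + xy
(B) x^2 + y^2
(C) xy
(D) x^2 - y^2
C

T multiplies x by 2 and divides y by 2.
Substitute the transformed coordinates into each option and compare with the original:
(A) x^2 + xy  ->  (2x)^2 + (2x)(y/2) = 4x^2 + xy   [differs from x^2 + xy: not invariant]
(B) x^2 + y^2  ->  (2x)^2 + (y/2)^2 = 4x^2 + y^2/4   [differs from x^2 + y^2: not invariant]
(C) xy  ->  (2x)(y/2) = xy   [equals xy: invariant]
(D) x^2 - y^2  ->  (2x)^2 - (y/2)^2 = 4x^2 - y^2/4   [differs from x^2 - y^2: not invariant]

Only option (C), xy, is unchanged by the transformation.
The factors 2 and 1/2 cancel only in the pure product xy.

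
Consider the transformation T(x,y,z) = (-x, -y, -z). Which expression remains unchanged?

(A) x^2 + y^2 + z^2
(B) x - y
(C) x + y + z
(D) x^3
A

Apply T(x,y,z) = (-x, -y, -z) to each option, i.e. replace (x, y, z) by the transformed coordinates.
Substitute the transformed coordinates into each option and compare with the original:
(A) x^2 + y^2 + z^2  ->  (-x)^2 + (-y)^2 + (-z)^2 = x^2 + y^2 + z^2   [equals x^2 + y^2 + z^2: invariant]
(B) x - y  ->  (-x) - (-y) = -x + y   [differs from x - y: not invariant]
(C) x + y + z  ->  (-x) + (-y) + (-z) = -x - y - z   [differs from x + y + z: not invariant]
(D) x^3  ->  (-x)^3 = -x^3   [differs from x^3: not invariant]

Only option (A), x^2 + y^2 + z^2, is unchanged by the transformation.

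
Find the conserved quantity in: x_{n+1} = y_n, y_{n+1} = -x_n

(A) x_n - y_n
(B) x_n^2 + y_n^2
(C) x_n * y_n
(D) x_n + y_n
B

For the recurrence x_{n+1} = y_n, y_{n+1} = -x_n:

x_{n+1}^2 + y_{n+1}^2 = y_n^2 + (-x_n)^2 = x_n^2 + y_n^2
The sum of squares is conserved (like energy in a harmonic oscillator).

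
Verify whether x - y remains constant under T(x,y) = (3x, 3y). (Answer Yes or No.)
No

Substitute T(x,y) = (3x, 3y) into the expression and compare with the original.

Original: x - y
After applying T: (3x) - (3y) = 3x - 3y

This differs from the original x - y (difference: 2x - 2y), so the expression is NOT invariant.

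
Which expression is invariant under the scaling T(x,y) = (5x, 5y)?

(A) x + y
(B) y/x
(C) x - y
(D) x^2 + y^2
B

Under the uniform scaling T(x,y) = (5x, 5y):
Substitute the transformed coordinates into each option and compare with the original:
(A) x + y  ->  (5x) + (5y) = 5x + 5y   [differs from x + y: not invariant]
(B) y/x  ->  (5y)/(5x) = y/x   [equals y/x: invariant]
(C) x - y  ->  (5x) - (5y) = 5x - 5y   [differs from x - y: not invariant]
(D) x^2 + y^2  ->  (5x)^2 + (5y)^2 = 25x^2 + 25y^2   [differs from x^2 + y^2: not invariant]

Only option (B), y/x, is unchanged by the transformation.
The common factor 5 cancels in a ratio of coordinates, while sums, products and sums of squares pick up factors of 5 or 25.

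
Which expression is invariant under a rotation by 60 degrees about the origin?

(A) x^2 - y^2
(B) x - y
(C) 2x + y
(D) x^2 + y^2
D

A rotation by 60 degrees sends (x, y) to (x/2 - sqrt(3)y/2, sqrt(3)x/2 + y/2).
Substitute the transformed coordinates into each option and compare with the original:
(A) x^2 - y^2  ->  (x/2 - sqrt(3)y/2)^2 - (sqrt(3)x/2 + y/2)^2 = -x^2/2 - sqrt(3)xy + y^2/2   [differs from x^2 - y^2: not invariant]
(B) x - y  ->  (x/2 - sqrt(3)y/2) - (sqrt(3)x/2 + y/2) = -sqrt(3)x/2 + x/2 - sqrt(3)y/2 - y/2   [differs from x - y: not invariant]
(C) 2x + y  ->  2(x/2 - sqrt(3)y/2) + (sqrt(3)x/2 + y/2) = sqrt(3)x/2 + x - sqrt(3)y + y/2   [differs from 2x + y: not invariant]
(D) x^2 + y^2  ->  (x/2 - sqrt(3)y/2)^2 + (sqrt(3)x/2 + y/2)^2 = x^2 + y^2   [equals x^2 + y^2: invariant]

Only option (D), x^2 + y^2, is unchanged by the transformation.
Geometrically, x^2 + y^2 is the squared distance from the origin, which every rotation about the origin preserves.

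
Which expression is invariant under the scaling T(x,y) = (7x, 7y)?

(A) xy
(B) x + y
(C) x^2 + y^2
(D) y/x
D

Under the uniform scaling T(x,y) = (7x, 7y):
Substitute the transformed coordinates into each option and compare with the original:
(A) xy  ->  (7x)(7y) = 49xy   [differs from xy: not invariant]
(B) x + y  ->  (7x) + (7y) = 7x + 7y   [differs from x + y: not invariant]
(C) x^2 + y^2  ->  (7x)^2 + (7y)^2 = 49x^2 + 49y^2   [differs from x^2 + y^2: not invariant]
(D) y/x  ->  (7y)/(7x) = y/x   [equals y/x: invariant]

Only option (D), y/x, is unchanged by the transformation.
The common factor 7 cancels in a ratio of coordinates, while sums, products and sums of squares pick up factors of 7 or 49.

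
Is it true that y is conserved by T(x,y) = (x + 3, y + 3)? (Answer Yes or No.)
No

Substitute T(x,y) = (x + 3, y + 3) into the expression and compare with the original.

Original: y
After applying T: (y + 3) = y + 3

This differs from the original y (difference: 3), so the expression is NOT invariant.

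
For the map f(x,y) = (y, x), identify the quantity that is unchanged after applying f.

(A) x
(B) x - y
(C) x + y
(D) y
C

For f(x,y) = (y, x):
After applying f: x' = y, y' = x. So x' + y' = y + x = x + y.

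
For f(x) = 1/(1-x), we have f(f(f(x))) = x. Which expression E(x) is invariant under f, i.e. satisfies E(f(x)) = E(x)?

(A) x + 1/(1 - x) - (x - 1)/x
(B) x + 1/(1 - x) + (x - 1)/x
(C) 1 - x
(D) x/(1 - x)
B

Replace x by f(x) = 1/(1 - x) in each option and simplify. As a quick numerical cross-check, also compare E(4) with E(f(4)) = E(-1/3).

(A) x + 1/(1 - x) - (x - 1)/x  ->  (1/(1 - x)) + 1/(1 - (1/(1 - x))) - ((1/(1 - x)) - 1)/(1/(1 - x)) = (x^2(1 - x) - x + (x - 1)^2)/(x(x - 1)); check: E(4) = 35/12 but E(-1/3) = -43/12.   [not invariant]
(B) x + 1/(1 - x) + (x - 1)/x  ->  (1/(1 - x)) + 1/(1 - (1/(1 - x))) + ((1/(1 - x)) - 1)/(1/(1 - x)), which simplifies back to x + 1/(1 - x) + (x - 1)/x; check: E(4) = 53/12, E(-1/3) = 53/12.   [invariant]
(C) 1 - x  ->  1 - (1/(1 - x)) = x/(x - 1); check: E(4) = -3 but E(-1/3) = 4/3.   [not invariant]
(D) x/(1 - x)  ->  (1/(1 - x))/(1 - (1/(1 - x))) = -1/x; check: E(4) = -4/3 but E(-1/3) = -1/4.   [not invariant]

Only (B) is unchanged. Indeed f(f(x)) = 1/(1 - 1/(1-x)) = (1-x)/(-x) = (x-1)/x, so E(x) = x + f(x) + f(f(x)) is the sum over the whole 3-cycle; applying f just permutes the three terms cyclically (x -> f(x) -> f(f(x)) -> x), leaving the sum unchanged.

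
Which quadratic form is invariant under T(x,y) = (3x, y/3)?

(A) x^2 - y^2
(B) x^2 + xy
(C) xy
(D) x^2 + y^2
C

T multiplies x by 3 and divides y by 3.
Substitute the transformed coordinates into each option and compare with the original:
(A) x^2 - y^2  ->  (3x)^2 - (y/3)^2 = 9x^2 - y^2/9   [differs from x^2 - y^2: not invariant]
(B) x^2 + xy  ->  (3x)^2 + (3x)(y/3) = 9x^2 + xy   [differs from x^2 + xy: not invariant]
(C) xy  ->  (3x)(y/3) = xy   [equals xy: invariant]
(D) x^2 + y^2  ->  (3x)^2 + (y/3)^2 = 9x^2 + y^2/9   [differs from x^2 + y^2: not invariant]

Only option (C), xy, is unchanged by the transformation.
The factors 3 and 1/3 cancel only in the pure product xy.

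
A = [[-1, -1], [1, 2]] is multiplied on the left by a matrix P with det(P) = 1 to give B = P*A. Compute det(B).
-1

By the multiplicative property of determinants, det(B) = det(P*A) = det(P) * det(A) = det(A),
so the determinant is invariant under multiplication by any determinant-1 matrix; we just need det(A).

det(A) = (-1)(2) - (-1)(1) = -2 - (-1) = -1

Therefore det(B) = 1 * (-1) = -1.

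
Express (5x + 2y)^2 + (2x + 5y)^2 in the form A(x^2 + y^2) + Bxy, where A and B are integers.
29(x^2 + y^2) + 40xy

Expanding: (5x + 2y)^2 = 25x^2 + 20xy + 4y^2
(2x + 5y)^2 = 4x^2 + 20xy + 25y^2
Sum = (25+4)(x^2+y^2) + 40xy = 29(x^2 + y^2) + 40xy
This is symmetric in x and y.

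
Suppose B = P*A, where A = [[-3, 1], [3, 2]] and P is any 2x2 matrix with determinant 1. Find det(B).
-9

By the multiplicative property of determinants, det(B) = det(P*A) = det(P) * det(A) = det(A),
so the determinant is invariant under multiplication by any determinant-1 matrix; we just need det(A).

det(A) = (-3)(2) - (1)(3) = -6 - 3 = -9

Therefore det(B) = 1 * (-9) = -9.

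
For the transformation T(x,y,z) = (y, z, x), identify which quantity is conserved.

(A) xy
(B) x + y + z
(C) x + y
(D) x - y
B

Apply T(x,y,z) = (y, z, x) to each option, i.e. replace (x, y, z) by the transformed coordinates.
Substitute the transformed coordinates into each option and compare with the original:
(A) xy  ->  (y)(z) = yz   [differs from xy: not invariant]
(B) x + y + z  ->  (y) + (z) + (x) = x + y + z   [equals x + y + z: invariant]
(C) x + y  ->  (y) + (z) = y + z   [differs from x + y: not invariant]
(D) x - y  ->  (y) - (z) = y - z   [differs from x - y: not invariant]

Only option (B), x + y + z, is unchanged by the transformation.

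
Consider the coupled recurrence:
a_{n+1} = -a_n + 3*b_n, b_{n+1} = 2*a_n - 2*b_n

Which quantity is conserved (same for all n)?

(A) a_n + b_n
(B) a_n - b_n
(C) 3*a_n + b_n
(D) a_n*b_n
A

Replace a_n by a_{n+1} = -a_n + 3*b_n and b_n by b_{n+1} = 2*a_n - 2*b_n in each option and simplify:
(A) a_n + b_n  ->  (-a_n + 3*b_n) + (2*a_n - 2*b_n) = a_n + b_n   [conserved]
(B) a_n - b_n  ->  (-a_n + 3*b_n) - (2*a_n - 2*b_n) = -3*a_n + 5*b_n   [not conserved]
(C) 3*a_n + b_n  ->  3*(-a_n + 3*b_n) + (2*a_n - 2*b_n) = -a_n + 7*b_n   [not conserved]
(D) a_n*b_n  ->  (-a_n + 3*b_n)*(2*a_n - 2*b_n) = -2*a_n^2 + 8*a_n*b_n - 6*b_n^2   [not conserved]

Only (A) a_n + b_n returns to itself after one step, so it is the conserved quantity.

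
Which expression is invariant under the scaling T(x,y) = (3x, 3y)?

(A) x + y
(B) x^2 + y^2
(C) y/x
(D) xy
C

Under the uniform scaling T(x,y) = (3x, 3y):
Substitute the transformed coordinates into each option and compare with the original:
(A) x + y  ->  (3x) + (3y) = 3x + 3y   [differs from x + y: not invariant]
(B) x^2 + y^2  ->  (3x)^2 + (3y)^2 = 9x^2 + 9y^2   [differs from x^2 + y^2: not invariant]
(C) y/x  ->  (3y)/(3x) = y/x   [equals y/x: invariant]
(D) xy  ->  (3x)(3y) = 9xy   [differs from xy: not invariant]

Only option (C), y/x, is unchanged by the transformation.
The common factor 3 cancels in a ratio of coordinates, while sums, products and sums of squares pick up factors of 3 or 9.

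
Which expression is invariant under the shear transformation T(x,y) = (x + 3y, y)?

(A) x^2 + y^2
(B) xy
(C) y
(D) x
C

Under the shear T(x,y) = (x + 3y, y):
Substitute the transformed coordinates into each option and compare with the original:
(A) x^2 + y^2  ->  (x + 3y)^2 + (y)^2 = x^2 + 6xy + 10y^2   [differs from x^2 + y^2: not invariant]
(B) xy  ->  (x + 3y)(y) = xy + 3y^2   [differs from xy: not invariant]
(C) y  ->  (y) = y   [equals y: invariant]
(D) x  ->  (x + 3y) = x + 3y   [differs from x: not invariant]

Only option (C), y, is unchanged by the transformation.
A horizontal shear moves points parallel to the x-axis, so the y-coordinate (and any function of y alone) is unchanged.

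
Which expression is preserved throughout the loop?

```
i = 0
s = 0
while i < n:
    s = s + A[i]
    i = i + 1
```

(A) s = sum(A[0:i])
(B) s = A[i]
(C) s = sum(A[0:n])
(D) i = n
A

A loop invariant must hold before the first iteration and be re-established by every execution of the body.

(A) s = sum(A[0:i]): Initially i = 0 and s = 0 = sum of the empty slice A[0:0]. If s = sum(A[0:i]) holds at the top of an iteration, the body sets s to sum(A[0:i]) + A[i] = sum(A[0:i+1]) and then i to i+1, so s = sum(A[0:i]) holds again. At exit i = n, giving s = sum(A[0:n]).

The other options fail:
(B) s = A[i]: after the first iteration s = A[0] but i = 1, so s = A[i] compares s with the wrong element (and fails in general).
(C) s = sum(A[0:n]): false before the loop (s = 0, not the full sum) -- it only becomes true at exit.
(D) i = n: false initially (i = 0); it is the exit condition, not an invariant.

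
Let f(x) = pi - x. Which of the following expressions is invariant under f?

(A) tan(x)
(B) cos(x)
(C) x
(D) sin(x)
D

For f(x) = pi - x:
sin(pi - x) = sin(x), so sine is invariant under this transformation.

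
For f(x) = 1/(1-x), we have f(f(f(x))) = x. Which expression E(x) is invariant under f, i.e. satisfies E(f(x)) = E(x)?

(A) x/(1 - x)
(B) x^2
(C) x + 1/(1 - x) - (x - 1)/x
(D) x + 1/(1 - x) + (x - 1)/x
D

Replace x by f(x) = 1/(1 - x) in each option and simplify. As a quick numerical cross-check, also compare E(3) with E(f(3)) = E(-1/2).

(A) x/(1 - x)  ->  (1/(1 - x))/(1 - (1/(1 - x))) = -1/x; check: E(3) = -3/2 but E(-1/2) = -1/3.   [not invariant]
(B) x^2  ->  (1/(1 - x))^2 = (x - 1)^(-2); check: E(3) = 9 but E(-1/2) = 1/4.   [not invariant]
(C) x + 1/(1 - x) - (x - 1)/x  ->  (1/(1 - x)) + 1/(1 - (1/(1 - x))) - ((1/(1 - x)) - 1)/(1/(1 - x)) = (x^2(1 - x) - x + (x - 1)^2)/(x(x - 1)); check: E(3) = 11/6 but E(-1/2) = -17/6.   [not invariant]
(D) x + 1/(1 - x) + (x - 1)/x  ->  (1/(1 - x)) + 1/(1 - (1/(1 - x))) + ((1/(1 - x)) - 1)/(1/(1 - x)), which simplifies back to x + 1/(1 - x) + (x - 1)/x; check: E(3) = 19/6, E(-1/2) = 19/6.   [invariant]

Only (D) is unchanged. Indeed f(f(x)) = 1/(1 - 1/(1-x)) = (1-x)/(-x) = (x-1)/x, so E(x) = x + f(x) + f(f(x)) is the sum over the whole 3-cycle; applying f just permutes the three terms cyclically (x -> f(x) -> f(f(x)) -> x), leaving the sum unchanged.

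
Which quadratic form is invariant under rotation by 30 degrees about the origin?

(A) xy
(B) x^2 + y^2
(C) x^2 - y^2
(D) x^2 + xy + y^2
B

Rotation by 30 degrees sends (x, y) to (sqrt(3)x/2 - y/2, x/2 + sqrt(3)y/2).
Substitute the transformed coordinates into each option and compare with the original:
(A) xy  ->  (sqrt(3)x/2 - y/2)(x/2 + sqrt(3)y/2) = sqrt(3)x^2/4 + xy/2 - sqrt(3)y^2/4   [differs from xy: not invariant]
(B) x^2 + y^2  ->  (sqrt(3)x/2 - y/2)^2 + (x/2 + sqrt(3)y/2)^2 = x^2 + y^2   [equals x^2 + y^2: invariant]
(C) x^2 - y^2  ->  (sqrt(3)x/2 - y/2)^2 - (x/2 + sqrt(3)y/2)^2 = x^2/2 - sqrt(3)xy - y^2/2   [differs from x^2 - y^2: not invariant]
(D) x^2 + xy + y^2  ->  (sqrt(3)x/2 - y/2)^2 + (sqrt(3)x/2 - y/2)(x/2 + sqrt(3)y/2) + (x/2 + sqrt(3)y/2)^2 = sqrt(3)x^2/4 + x^2 + xy/2 - sqrt(3)y^2/4 + y^2   [differs from x^2 + xy + y^2: not invariant]

Only option (B), x^2 + y^2, is unchanged by the transformation.
x^2 + y^2 is the squared distance from the origin, which rotations preserve.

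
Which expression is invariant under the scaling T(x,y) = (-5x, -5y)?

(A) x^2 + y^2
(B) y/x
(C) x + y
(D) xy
B

Under the uniform scaling T(x,y) = (-5x, -5y):
Substitute the transformed coordinates into each option and compare with the original:
(A) x^2 + y^2  ->  (-5x)^2 + (-5y)^2 = 25x^2 + 25y^2   [differs from x^2 + y^2: not invariant]
(B) y/x  ->  (-5y)/(-5x) = y/x   [equals y/x: invariant]
(C) x + y  ->  (-5x) + (-5y) = -5x - 5y   [differs from x + y: not invariant]
(D) xy  ->  (-5x)(-5y) = 25xy   [differs from xy: not invariant]

Only option (B), y/x, is unchanged by the transformation.
The common factor -5 cancels in a ratio of coordinates, while sums, products and sums of squares pick up factors of -5 or 25.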